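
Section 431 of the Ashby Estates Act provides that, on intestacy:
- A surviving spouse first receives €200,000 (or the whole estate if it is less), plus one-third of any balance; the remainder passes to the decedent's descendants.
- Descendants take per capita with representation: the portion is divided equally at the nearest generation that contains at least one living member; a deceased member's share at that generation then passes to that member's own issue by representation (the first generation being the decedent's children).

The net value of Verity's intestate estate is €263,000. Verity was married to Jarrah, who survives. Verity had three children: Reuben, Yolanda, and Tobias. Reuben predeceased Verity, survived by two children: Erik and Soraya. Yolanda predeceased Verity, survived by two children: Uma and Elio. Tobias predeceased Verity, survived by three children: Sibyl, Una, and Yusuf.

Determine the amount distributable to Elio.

Elio receives €6,000.

Jarrah first takes €200,000, leaving a balance of €63,000. Jarrah then takes one-third of the balance (€21,000), for a total of €221,000. The remaining €42,000 passes to the descendants.
No child survives, so the initial division is made at the grandchildren's generation.
The descendants' portion (€42,000) is divided into 7 shares of €6,000: Erik, Soraya, Uma, Elio, Sibyl, Una, and Yusuf each take €6,000.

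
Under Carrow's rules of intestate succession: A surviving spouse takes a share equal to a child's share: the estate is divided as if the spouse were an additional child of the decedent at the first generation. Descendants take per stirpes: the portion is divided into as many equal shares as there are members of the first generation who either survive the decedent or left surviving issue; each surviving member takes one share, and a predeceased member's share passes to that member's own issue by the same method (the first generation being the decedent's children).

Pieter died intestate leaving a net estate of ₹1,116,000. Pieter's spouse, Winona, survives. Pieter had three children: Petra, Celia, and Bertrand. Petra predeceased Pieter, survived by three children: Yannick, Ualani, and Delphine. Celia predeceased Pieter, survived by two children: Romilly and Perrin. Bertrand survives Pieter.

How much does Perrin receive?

The spouse counts as an additional share at the children's level, so there are 4 primary shares of ₹279,000. Winona takes one such share (₹279,000).
The children's combined portion (₹837,000) is divided into 3 shares of ₹279,000: Bertrand takes ₹279,000; Petra's ₹279,000 share passes to Petra's issue; Celia's ₹279,000 share passes to Celia's issue.
Petra's share (₹279,000) is divided into 3 shares of ₹93,000: Yannick, Ualani, and Delphine each take ₹93,000.
Celia's share (₹279,000) is divided into 2 shares of ₹139,500: Romilly and Perrin each take ₹139,500.

Perrin receives ₹139,500.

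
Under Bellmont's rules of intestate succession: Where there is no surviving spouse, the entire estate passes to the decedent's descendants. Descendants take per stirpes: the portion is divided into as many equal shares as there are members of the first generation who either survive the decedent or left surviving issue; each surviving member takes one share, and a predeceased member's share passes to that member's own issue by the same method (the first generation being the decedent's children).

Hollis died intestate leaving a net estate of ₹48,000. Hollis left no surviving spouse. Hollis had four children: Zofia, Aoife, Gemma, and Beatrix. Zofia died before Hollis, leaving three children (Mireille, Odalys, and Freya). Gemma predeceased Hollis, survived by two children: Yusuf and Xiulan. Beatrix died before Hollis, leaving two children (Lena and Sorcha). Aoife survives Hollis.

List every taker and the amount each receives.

Mireille: ₹4,000; Odalys: ₹4,000; Freya: ₹4,000; Aoife: ₹12,000; Yusuf: ₹6,000; Xiulan: ₹6,000; Lena: ₹6,000; Sorcha: ₹6,000

The entire ₹48,000 passes to the descendants.
That amount (₹48,000) is divided into 4 shares of ₹12,000: Aoife takes ₹12,000; Zofia's ₹12,000 share passes to Zofia's issue; Gemma's ₹12,000 share passes to Gemma's issue; Beatrix's ₹12,000 share passes to Beatrix's issue.
Zofia's share (₹12,000) is divided into 3 shares of ₹4,000: Mireille, Odalys, and Freya each take ₹4,000.
Gemma's share (₹12,000) is divided into 2 shares of ₹6,000: Yusuf and Xiulan each take ₹6,000.
Beatrix's share (₹12,000) is divided into 2 shares of ₹6,000: Lena and Sorcha each take ₹6,000.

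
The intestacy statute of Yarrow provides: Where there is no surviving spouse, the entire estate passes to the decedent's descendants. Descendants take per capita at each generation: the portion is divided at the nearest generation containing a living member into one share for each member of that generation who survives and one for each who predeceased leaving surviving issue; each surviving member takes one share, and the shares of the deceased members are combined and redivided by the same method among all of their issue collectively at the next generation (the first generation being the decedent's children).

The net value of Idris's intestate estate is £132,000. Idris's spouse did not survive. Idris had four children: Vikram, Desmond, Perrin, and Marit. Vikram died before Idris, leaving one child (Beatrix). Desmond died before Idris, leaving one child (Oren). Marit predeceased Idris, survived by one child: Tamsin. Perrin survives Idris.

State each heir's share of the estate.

Beatrix: £33,000; Oren: £33,000; Perrin: £33,000; Tamsin: £33,000

The entire £132,000 passes to the descendants.
That amount (£132,000) is divided at the children's generation into 4 shares of £33,000. Perrin takes £33,000. The 3 shares of the deceased (Vikram, Desmond, and Marit) are combined into a pool of £99,000.
That pool (£99,000) is divided at the grandchildren's generation equally among Beatrix, Oren, and Tamsin: £33,000 each.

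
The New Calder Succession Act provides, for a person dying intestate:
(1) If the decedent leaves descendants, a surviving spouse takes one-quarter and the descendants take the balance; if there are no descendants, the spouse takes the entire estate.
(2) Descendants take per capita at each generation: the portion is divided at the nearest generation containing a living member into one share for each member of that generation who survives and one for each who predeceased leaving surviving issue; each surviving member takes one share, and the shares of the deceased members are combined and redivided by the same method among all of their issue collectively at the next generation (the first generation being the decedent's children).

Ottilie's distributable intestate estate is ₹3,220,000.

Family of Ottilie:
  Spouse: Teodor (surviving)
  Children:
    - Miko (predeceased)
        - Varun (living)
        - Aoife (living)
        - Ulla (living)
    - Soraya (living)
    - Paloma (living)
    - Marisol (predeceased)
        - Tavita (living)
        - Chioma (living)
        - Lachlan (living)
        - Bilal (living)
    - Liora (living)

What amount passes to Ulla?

Teodor takes one-quarter of ₹3,220,000 = ₹805,000. The remaining ₹2,415,000 passes to the descendants.
The descendants' portion (₹2,415,000) is divided at the children's generation into 5 shares of ₹483,000. Soraya, Paloma, and Liora each take ₹483,000. The 2 shares of the deceased (Miko and Marisol) are combined into a pool of ₹966,000.
That pool (₹966,000) is divided at the grandchildren's generation equally among Varun, Aoife, Ulla, Tavita, Chioma, Lachlan, and Bilal: ₹138,000 each.

Ulla receives ₹138,000.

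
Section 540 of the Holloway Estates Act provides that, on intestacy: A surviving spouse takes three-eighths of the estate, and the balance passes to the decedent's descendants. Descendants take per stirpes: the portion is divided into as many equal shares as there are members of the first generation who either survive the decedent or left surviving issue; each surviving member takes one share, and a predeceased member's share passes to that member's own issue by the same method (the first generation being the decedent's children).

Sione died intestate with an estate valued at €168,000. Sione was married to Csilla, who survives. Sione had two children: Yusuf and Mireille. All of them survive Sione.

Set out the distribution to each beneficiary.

Csilla: €63,000; Yusuf: €52,500; Mireille: €52,500

Csilla takes three-eighths of €168,000 = €63,000. The remaining €105,000 passes to the descendants.
The descendants' portion (€105,000) is divided into 2 shares of €52,500: Yusuf and Mireille each take €52,500.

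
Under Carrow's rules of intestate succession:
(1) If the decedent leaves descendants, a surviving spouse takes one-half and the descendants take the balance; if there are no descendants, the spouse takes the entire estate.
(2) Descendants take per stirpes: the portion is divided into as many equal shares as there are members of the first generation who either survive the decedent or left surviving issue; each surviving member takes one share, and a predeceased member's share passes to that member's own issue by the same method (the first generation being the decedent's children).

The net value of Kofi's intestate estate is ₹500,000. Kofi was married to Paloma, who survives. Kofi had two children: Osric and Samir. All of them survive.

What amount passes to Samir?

Paloma takes one-half of ₹500,000 = ₹250,000. The remaining ₹250,000 passes to the descendants.
The descendants' portion (₹250,000) is divided into 2 shares of ₹125,000: Osric and Samir each take ₹125,000.

Samir receives ₹125,000.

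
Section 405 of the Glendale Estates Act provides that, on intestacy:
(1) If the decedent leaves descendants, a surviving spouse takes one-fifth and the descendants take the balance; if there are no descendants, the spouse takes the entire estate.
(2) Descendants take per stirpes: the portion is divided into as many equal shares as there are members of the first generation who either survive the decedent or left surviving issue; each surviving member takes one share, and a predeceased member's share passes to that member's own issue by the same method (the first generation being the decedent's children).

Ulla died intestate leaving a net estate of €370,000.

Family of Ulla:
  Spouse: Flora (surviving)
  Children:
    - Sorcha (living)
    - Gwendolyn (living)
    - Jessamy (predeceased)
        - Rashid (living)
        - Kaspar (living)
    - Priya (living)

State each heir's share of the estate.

Flora: €74,000; Sorcha: €74,000; Gwendolyn: €74,000; Rashid: €37,000; Kaspar: €37,000; Priya: €74,000

Flora takes one-fifth of €370,000 = €74,000. The remaining €296,000 passes to the descendants.
The descendants' portion (€296,000) is divided into 4 shares of €74,000: Sorcha, Gwendolyn, and Priya each take €74,000; Jessamy's €74,000 share passes to Jessamy's issue.
Jessamy's share (€74,000) is divided into 2 shares of €37,000: Rashid and Kaspar each take €37,000.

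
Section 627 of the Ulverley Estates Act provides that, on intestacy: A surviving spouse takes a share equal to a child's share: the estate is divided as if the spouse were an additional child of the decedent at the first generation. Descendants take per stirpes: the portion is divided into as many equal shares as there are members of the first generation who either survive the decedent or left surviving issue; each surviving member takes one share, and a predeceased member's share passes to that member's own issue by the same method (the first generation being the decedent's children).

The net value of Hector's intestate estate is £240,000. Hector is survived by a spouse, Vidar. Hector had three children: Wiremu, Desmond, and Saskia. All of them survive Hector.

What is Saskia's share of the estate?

Saskia receives £60,000.

The spouse counts as an additional share at the children's level, so there are 4 primary shares of £60,000. Vidar takes one such share (£60,000).
The children's combined portion (£180,000) is divided into 3 shares of £60,000: Wiremu, Desmond, and Saskia each take £60,000.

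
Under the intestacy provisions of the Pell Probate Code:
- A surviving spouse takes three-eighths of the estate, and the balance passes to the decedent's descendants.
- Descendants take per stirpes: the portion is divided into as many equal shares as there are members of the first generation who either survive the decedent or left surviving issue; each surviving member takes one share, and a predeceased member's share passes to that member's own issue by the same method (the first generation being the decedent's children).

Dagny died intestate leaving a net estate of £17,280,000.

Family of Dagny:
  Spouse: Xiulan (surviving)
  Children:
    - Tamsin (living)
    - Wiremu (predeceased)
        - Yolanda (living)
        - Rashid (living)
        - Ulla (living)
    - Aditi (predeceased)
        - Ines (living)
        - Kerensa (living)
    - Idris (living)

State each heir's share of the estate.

Xiulan: £6,480,000; Tamsin: £2,700,000; Yolanda: £900,000; Rashid: £900,000; Ulla: £900,000; Ines: £1,350,000; Kerensa: £1,350,000; Idris: £2,700,000

Xiulan takes three-eighths of £17,280,000 = £6,480,000. The remaining £10,800,000 passes to the descendants.
The descendants' portion (£10,800,000) is divided into 4 shares of £2,700,000: Tamsin and Idris each take £2,700,000; Wiremu's £2,700,000 share passes to Wiremu's issue; Aditi's £2,700,000 share passes to Aditi's issue.
Wiremu's share (£2,700,000) is divided into 3 shares of £900,000: Yolanda, Rashid, and Ulla each take £900,000.
Aditi's share (£2,700,000) is divided into 2 shares of £1,350,000: Ines and Kerensa each take £1,350,000.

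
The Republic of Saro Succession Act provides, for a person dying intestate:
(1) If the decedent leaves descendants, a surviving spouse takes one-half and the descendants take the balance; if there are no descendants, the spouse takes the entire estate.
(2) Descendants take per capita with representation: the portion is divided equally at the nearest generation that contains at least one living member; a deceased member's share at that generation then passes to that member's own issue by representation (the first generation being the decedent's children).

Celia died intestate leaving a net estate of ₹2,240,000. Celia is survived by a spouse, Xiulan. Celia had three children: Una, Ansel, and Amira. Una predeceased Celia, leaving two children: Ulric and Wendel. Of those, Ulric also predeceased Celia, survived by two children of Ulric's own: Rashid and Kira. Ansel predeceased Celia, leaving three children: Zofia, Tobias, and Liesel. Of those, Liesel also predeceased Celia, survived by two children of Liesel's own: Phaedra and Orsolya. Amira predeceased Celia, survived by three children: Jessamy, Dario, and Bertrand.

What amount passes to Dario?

Xiulan takes one-half of ₹2,240,000 = ₹1,120,000. The remaining ₹1,120,000 passes to the descendants.
No child survives, so the initial division is made at the grandchildren's generation.
The descendants' portion (₹1,120,000) is divided into 8 shares of ₹140,000: Wendel, Zofia, Tobias, Jessamy, Dario, and Bertrand each take ₹140,000; Ulric's ₹140,000 share passes to Ulric's issue; Liesel's ₹140,000 share passes to Liesel's issue.
Ulric's share (₹140,000) is divided into 2 shares of ₹70,000: Rashid and Kira each take ₹70,000.
Liesel's share (₹140,000) is divided into 2 shares of ₹70,000: Phaedra and Orsolya each take ₹70,000.

Dario receives ₹140,000.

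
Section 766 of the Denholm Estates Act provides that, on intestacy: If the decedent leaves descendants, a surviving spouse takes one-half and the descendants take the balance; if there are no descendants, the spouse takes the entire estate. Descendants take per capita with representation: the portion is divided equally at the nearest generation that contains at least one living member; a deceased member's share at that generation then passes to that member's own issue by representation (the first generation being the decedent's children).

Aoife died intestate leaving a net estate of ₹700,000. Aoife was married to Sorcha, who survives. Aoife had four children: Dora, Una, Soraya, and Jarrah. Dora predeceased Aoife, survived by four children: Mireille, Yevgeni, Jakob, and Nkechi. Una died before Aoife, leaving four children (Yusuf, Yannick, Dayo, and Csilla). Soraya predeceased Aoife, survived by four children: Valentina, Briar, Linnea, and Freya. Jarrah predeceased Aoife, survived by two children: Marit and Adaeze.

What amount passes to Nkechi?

Sorcha takes one-half of ₹700,000 = ₹350,000. The remaining ₹350,000 passes to the descendants.
No child survives, so the initial division is made at the grandchildren's generation.
The descendants' portion (₹350,000) is divided into 14 shares of ₹25,000: Mireille, Yevgeni, Jakob, Nkechi, Yusuf, Yannick, Dayo, Csilla, Valentina, Briar, Linnea, Freya, Marit, and Adaeze each take ₹25,000.

Nkechi receives ₹25,000.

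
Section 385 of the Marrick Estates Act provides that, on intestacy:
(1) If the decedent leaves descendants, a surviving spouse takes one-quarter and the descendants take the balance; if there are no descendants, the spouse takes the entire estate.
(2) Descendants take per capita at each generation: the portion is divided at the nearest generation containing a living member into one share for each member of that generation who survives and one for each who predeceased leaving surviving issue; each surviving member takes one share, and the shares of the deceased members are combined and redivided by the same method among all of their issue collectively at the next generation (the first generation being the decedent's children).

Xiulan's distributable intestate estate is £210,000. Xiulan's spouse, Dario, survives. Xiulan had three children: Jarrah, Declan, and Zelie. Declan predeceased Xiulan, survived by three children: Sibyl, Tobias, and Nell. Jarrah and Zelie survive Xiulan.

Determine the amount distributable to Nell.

Dario takes one-quarter of £210,000 = £52,500. The remaining £157,500 passes to the descendants.
The descendants' portion (£157,500) is divided at the children's generation into 3 shares of £52,500. Jarrah and Zelie each take £52,500. The remaining share for the deceased Declan (£52,500) is carried to the next generation.
That pool (£52,500) is divided at the grandchildren's generation equally among Sibyl, Tobias, and Nell: £17,500 each.

Nell receives £17,500.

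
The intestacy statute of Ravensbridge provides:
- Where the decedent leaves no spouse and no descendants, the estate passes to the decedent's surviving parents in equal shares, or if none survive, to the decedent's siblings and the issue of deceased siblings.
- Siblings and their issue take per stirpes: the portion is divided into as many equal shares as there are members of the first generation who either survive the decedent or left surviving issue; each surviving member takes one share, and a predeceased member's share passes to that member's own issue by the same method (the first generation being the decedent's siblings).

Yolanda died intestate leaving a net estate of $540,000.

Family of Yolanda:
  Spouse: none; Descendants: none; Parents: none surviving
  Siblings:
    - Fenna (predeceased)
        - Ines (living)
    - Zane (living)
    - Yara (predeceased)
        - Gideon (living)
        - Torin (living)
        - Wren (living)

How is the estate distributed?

The entire $540,000 passes to the siblings and their issue.
That amount ($540,000) is divided into 3 shares of $180,000: Zane takes $180,000; Fenna's $180,000 share passes to Fenna's issue; Yara's $180,000 share passes to Yara's issue.
Fenna's share ($180,000) passes entirely to Ines.
Yara's share ($180,000) is divided into 3 shares of $60,000: Gideon, Torin, and Wren each take $60,000.

Ines: $180,000; Zane: $180,000; Gideon: $60,000; Torin: $60,000; Wren: $60,000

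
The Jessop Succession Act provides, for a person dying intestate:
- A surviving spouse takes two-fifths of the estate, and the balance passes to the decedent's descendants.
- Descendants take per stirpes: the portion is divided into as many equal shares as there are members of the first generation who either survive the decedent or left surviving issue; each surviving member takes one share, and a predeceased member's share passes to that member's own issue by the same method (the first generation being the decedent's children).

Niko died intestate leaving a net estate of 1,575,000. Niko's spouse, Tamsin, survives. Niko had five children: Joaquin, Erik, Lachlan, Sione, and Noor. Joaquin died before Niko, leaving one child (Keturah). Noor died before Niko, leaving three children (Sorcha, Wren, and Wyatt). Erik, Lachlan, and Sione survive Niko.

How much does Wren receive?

Wren receives 63,000.

Tamsin takes two-fifths of 1,575,000 = 630,000. The remaining 945,000 passes to the descendants.
The descendants' portion (945,000) is divided into 5 shares of 189,000: Erik, Lachlan, and Sione each take 189,000; Joaquin's 189,000 share passes to Joaquin's issue; Noor's 189,000 share passes to Noor's issue.
Joaquin's share (189,000) passes entirely to Keturah.
Noor's share (189,000) is divided into 3 shares of 63,000: Sorcha, Wren, and Wyatt each take 63,000.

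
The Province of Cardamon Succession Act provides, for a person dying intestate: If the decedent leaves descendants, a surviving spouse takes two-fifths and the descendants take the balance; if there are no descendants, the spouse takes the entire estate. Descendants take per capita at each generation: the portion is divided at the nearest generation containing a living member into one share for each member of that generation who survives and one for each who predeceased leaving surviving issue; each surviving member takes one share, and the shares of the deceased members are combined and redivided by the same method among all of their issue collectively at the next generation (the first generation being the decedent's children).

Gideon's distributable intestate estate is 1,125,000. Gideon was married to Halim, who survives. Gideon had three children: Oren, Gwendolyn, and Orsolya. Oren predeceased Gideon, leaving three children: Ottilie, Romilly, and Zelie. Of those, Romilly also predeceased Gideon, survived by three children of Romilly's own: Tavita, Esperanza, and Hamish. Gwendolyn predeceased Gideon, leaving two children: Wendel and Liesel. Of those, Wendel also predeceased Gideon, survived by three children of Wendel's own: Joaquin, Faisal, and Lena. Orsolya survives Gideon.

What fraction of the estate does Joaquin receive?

Joaquin receives 2/75 of the estate.

Halim takes two-fifths of 1,125,000 = 450,000. The remaining 675,000 passes to the descendants.
The descendants' portion (675,000) is divided at the children's generation into 3 shares of 225,000. Orsolya takes 225,000. The 2 shares of the deceased (Oren and Gwendolyn) are combined into a pool of 450,000.
That pool (450,000) is divided at the grandchildren's generation into 5 shares of 90,000. Ottilie, Zelie, and Liesel each take 90,000. The 2 shares of the deceased (Romilly and Wendel) are combined into a pool of 180,000.
That pool (180,000) is divided at the great-grandchildren's generation equally among Tavita, Esperanza, Hamish, Joaquin, Faisal, and Lena: 30,000 each.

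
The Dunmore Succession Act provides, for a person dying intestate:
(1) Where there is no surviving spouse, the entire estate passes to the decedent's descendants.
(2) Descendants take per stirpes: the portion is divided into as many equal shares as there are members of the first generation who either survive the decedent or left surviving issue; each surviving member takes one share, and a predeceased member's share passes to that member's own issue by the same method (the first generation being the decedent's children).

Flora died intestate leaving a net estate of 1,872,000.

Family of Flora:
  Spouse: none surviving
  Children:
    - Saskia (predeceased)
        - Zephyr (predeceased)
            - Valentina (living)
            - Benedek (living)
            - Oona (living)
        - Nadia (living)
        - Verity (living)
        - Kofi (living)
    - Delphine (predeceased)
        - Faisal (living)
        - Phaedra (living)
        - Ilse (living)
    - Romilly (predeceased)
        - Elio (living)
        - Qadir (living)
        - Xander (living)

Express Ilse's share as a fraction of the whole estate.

The entire 1,872,000 passes to the descendants.
That amount (1,872,000) is divided into 3 shares of 624,000: Saskia's 624,000 share passes to Saskia's issue; Delphine's 624,000 share passes to Delphine's issue; Romilly's 624,000 share passes to Romilly's issue.
Saskia's share (624,000) is divided into 4 shares of 156,000: Nadia, Verity, and Kofi each take 156,000; Zephyr's 156,000 share passes to Zephyr's issue.
Zephyr's share (156,000) is divided into 3 shares of 52,000: Valentina, Benedek, and Oona each take 52,000.
Delphine's share (624,000) is divided into 3 shares of 208,000: Faisal, Phaedra, and Ilse each take 208,000.
Romilly's share (624,000) is divided into 3 shares of 208,000: Elio, Qadir, and Xander each take 208,000.

Ilse receives 1/9 of the estate.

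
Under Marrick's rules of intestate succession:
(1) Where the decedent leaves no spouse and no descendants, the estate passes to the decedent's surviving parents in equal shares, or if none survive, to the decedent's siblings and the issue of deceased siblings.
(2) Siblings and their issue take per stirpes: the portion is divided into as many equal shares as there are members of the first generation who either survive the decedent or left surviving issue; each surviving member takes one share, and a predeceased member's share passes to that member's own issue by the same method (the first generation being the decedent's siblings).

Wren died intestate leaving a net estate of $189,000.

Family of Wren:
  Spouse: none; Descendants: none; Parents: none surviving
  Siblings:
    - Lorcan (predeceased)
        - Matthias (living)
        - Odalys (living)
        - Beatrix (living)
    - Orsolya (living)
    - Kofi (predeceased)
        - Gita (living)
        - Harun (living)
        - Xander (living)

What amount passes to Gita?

Gita receives $21,000.

The entire $189,000 passes to the siblings and their issue.
That amount ($189,000) is divided into 3 shares of $63,000: Orsolya takes $63,000; Lorcan's $63,000 share passes to Lorcan's issue; Kofi's $63,000 share passes to Kofi's issue.
Lorcan's share ($63,000) is divided into 3 shares of $21,000: Matthias, Odalys, and Beatrix each take $21,000.
Kofi's share ($63,000) is divided into 3 shares of $21,000: Gita, Harun, and Xander each take $21,000.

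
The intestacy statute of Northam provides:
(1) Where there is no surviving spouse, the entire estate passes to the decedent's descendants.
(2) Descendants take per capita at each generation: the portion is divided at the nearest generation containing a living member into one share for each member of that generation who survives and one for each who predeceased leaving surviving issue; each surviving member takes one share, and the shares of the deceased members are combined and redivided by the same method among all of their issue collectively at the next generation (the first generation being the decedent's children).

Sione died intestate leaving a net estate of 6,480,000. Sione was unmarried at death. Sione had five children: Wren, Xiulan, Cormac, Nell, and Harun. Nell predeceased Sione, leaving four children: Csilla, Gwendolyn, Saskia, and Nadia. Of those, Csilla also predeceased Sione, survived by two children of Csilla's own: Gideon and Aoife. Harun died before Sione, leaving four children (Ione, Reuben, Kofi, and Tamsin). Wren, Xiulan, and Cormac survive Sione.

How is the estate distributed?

Wren: 1,296,000; Xiulan: 1,296,000; Cormac: 1,296,000; Gideon: 162,000; Aoife: 162,000; Gwendolyn: 324,000; Saskia: 324,000; Nadia: 324,000; Ione: 324,000; Reuben: 324,000; Kofi: 324,000; Tamsin: 324,000

The entire 6,480,000 passes to the descendants.
That amount (6,480,000) is divided at the children's generation into 5 shares of 1,296,000. Wren, Xiulan, and Cormac each take 1,296,000. The 2 shares of the deceased (Nell and Harun) are combined into a pool of 2,592,000.
That pool (2,592,000) is divided at the grandchildren's generation into 8 shares of 324,000. Gwendolyn, Saskia, Nadia, Ione, Reuben, Kofi, and Tamsin each take 324,000. The remaining share for the deceased Csilla (324,000) is carried to the next generation.
That pool (324,000) is divided at the great-grandchildren's generation equally among Gideon and Aoife: 162,000 each.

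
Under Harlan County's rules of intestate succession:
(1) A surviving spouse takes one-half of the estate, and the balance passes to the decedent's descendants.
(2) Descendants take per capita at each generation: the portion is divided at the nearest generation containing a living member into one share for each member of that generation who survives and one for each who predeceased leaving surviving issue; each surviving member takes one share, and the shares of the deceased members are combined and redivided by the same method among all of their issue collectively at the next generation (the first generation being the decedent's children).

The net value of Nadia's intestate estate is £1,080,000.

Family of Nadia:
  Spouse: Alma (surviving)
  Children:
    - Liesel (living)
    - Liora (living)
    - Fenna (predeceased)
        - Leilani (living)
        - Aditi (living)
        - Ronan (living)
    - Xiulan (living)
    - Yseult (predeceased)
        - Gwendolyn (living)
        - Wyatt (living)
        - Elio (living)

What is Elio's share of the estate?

Elio receives £36,000.

Alma takes one-half of £1,080,000 = £540,000. The remaining £540,000 passes to the descendants.
The descendants' portion (£540,000) is divided at the children's generation into 5 shares of £108,000. Liesel, Liora, and Xiulan each take £108,000. The 2 shares of the deceased (Fenna and Yseult) are combined into a pool of £216,000.
That pool (£216,000) is divided at the grandchildren's generation equally among Leilani, Aditi, Ronan, Gwendolyn, Wyatt, and Elio: £36,000 each.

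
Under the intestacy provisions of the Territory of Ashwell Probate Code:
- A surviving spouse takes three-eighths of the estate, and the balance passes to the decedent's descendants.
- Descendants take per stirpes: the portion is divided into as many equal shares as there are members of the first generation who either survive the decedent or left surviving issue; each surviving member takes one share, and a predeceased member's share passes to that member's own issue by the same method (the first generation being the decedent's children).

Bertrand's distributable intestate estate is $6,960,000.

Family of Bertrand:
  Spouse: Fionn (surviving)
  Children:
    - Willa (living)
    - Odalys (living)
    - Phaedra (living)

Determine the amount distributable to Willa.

Fionn takes three-eighths of $6,960,000 = $2,610,000. The remaining $4,350,000 passes to the descendants.
The descendants' portion ($4,350,000) is divided into 3 shares of $1,450,000: Willa, Odalys, and Phaedra each take $1,450,000.

Willa receives $1,450,000.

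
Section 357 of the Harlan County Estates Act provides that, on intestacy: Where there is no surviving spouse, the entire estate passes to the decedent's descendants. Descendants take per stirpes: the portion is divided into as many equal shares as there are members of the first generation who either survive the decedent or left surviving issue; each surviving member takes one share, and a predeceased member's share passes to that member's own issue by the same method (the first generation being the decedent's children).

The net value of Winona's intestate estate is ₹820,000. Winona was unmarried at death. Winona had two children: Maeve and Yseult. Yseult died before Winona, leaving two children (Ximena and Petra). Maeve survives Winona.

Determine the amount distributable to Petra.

Petra receives ₹205,000.

The entire ₹820,000 passes to the descendants.
That amount (₹820,000) is divided into 2 shares of ₹410,000: Maeve takes ₹410,000; Yseult's ₹410,000 share passes to Yseult's issue.
Yseult's share (₹410,000) is divided into 2 shares of ₹205,000: Ximena and Petra each take ₹205,000.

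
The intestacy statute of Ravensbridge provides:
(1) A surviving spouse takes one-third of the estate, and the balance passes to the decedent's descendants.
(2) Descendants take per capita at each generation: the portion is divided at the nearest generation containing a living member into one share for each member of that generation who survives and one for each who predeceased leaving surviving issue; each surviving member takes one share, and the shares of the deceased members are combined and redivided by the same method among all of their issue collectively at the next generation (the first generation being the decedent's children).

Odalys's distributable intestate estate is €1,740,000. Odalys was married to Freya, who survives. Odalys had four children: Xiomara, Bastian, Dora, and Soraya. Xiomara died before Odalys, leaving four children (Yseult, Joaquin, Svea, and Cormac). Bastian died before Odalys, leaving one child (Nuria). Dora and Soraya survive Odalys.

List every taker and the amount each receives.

Freya takes one-third of €1,740,000 = €580,000. The remaining €1,160,000 passes to the descendants.
The descendants' portion (€1,160,000) is divided at the children's generation into 4 shares of €290,000. Dora and Soraya each take €290,000. The 2 shares of the deceased (Xiomara and Bastian) are combined into a pool of €580,000.
That pool (€580,000) is divided at the grandchildren's generation equally among Yseult, Joaquin, Svea, Cormac, and Nuria: €116,000 each.

Freya: €580,000; Yseult: €116,000; Joaquin: €116,000; Svea: €116,000; Cormac: €116,000; Nuria: €116,000; Dora: €290,000; Soraya: €290,000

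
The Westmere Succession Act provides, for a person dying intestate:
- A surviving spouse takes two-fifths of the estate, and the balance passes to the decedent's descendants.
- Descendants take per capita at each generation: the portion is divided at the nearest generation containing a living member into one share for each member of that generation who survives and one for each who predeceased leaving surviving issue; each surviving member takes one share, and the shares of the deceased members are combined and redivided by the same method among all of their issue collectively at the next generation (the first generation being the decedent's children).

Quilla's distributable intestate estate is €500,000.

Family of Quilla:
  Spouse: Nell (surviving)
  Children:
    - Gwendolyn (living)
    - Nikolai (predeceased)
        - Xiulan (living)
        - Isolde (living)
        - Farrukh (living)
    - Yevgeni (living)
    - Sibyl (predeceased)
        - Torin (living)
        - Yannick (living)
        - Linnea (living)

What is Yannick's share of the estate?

Nell takes two-fifths of €500,000 = €200,000. The remaining €300,000 passes to the descendants.
The descendants' portion (€300,000) is divided at the children's generation into 4 shares of €75,000. Gwendolyn and Yevgeni each take €75,000. The 2 shares of the deceased (Nikolai and Sibyl) are combined into a pool of €150,000.
That pool (€150,000) is divided at the grandchildren's generation equally among Xiulan, Isolde, Farrukh, Torin, Yannick, and Linnea: €25,000 each.

Yannick receives €25,000.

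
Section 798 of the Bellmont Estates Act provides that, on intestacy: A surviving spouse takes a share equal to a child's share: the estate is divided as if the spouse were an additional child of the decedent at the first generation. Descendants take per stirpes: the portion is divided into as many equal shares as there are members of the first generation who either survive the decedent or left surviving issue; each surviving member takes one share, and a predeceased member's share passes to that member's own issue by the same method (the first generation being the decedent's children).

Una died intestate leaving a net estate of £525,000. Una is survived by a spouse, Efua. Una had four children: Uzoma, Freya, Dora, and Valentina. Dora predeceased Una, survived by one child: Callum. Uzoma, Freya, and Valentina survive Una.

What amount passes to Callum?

Callum receives £105,000.

The spouse counts as an additional share at the children's level, so there are 5 primary shares of £105,000. Efua takes one such share (£105,000).
The children's combined portion (£420,000) is divided into 4 shares of £105,000: Uzoma, Freya, and Valentina each take £105,000; Dora's £105,000 share passes to Dora's issue.
Dora's share (£105,000) passes entirely to Callum.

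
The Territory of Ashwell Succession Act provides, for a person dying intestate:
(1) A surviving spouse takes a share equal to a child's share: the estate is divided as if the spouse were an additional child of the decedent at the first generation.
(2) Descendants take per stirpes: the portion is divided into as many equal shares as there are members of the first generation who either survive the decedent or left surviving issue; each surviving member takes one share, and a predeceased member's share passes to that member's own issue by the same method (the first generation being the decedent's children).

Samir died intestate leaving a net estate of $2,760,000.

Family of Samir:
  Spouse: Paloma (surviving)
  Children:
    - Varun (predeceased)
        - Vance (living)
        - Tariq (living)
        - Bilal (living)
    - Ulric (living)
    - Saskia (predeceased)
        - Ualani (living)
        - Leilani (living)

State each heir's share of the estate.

The spouse counts as an additional share at the children's level, so there are 4 primary shares of $690,000. Paloma takes one such share ($690,000).
The children's combined portion ($2,070,000) is divided into 3 shares of $690,000: Ulric takes $690,000; Varun's $690,000 share passes to Varun's issue; Saskia's $690,000 share passes to Saskia's issue.
Varun's share ($690,000) is divided into 3 shares of $230,000: Vance, Tariq, and Bilal each take $230,000.
Saskia's share ($690,000) is divided into 2 shares of $345,000: Ualani and Leilani each take $345,000.

Paloma: $690,000; Vance: $230,000; Tariq: $230,000; Bilal: $230,000; Ulric: $690,000; Ualani: $345,000; Leilani: $345,000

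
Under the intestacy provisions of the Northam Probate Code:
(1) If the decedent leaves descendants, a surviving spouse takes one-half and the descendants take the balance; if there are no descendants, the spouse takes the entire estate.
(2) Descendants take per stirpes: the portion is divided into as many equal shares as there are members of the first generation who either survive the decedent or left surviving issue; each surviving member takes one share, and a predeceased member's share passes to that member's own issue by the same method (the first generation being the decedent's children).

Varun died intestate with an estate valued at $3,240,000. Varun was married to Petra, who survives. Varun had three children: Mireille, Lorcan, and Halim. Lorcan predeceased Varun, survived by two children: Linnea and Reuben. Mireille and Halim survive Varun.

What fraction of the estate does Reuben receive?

Petra takes one-half of $3,240,000 = $1,620,000. The remaining $1,620,000 passes to the descendants.
The descendants' portion ($1,620,000) is divided into 3 shares of $540,000: Mireille and Halim each take $540,000; Lorcan's $540,000 share passes to Lorcan's issue.
Lorcan's share ($540,000) is divided into 2 shares of $270,000: Linnea and Reuben each take $270,000.

Reuben receives 1/12 of the estate.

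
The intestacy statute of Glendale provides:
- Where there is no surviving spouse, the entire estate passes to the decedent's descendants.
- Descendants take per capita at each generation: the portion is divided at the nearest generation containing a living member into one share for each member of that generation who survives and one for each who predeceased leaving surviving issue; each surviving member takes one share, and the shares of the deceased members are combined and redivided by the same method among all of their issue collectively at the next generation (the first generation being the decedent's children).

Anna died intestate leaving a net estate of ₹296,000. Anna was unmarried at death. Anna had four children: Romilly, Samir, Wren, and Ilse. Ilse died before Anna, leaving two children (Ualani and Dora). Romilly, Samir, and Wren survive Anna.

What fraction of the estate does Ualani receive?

The entire ₹296,000 passes to the descendants.
That amount (₹296,000) is divided at the children's generation into 4 shares of ₹74,000. Romilly, Samir, and Wren each take ₹74,000. The remaining share for the deceased Ilse (₹74,000) is carried to the next generation.
That pool (₹74,000) is divided at the grandchildren's generation equally among Ualani and Dora: ₹37,000 each.

Ualani receives 1/8 of the estate.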